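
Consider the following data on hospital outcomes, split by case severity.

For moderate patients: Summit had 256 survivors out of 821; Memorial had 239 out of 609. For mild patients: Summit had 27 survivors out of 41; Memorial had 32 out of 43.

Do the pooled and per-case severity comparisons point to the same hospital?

Yes

Moderate: Summit 256/821 = 31.2%, Memorial 239/609 = 39.2% → Memorial
Mild: Summit 27/41 = 65.9%, Memorial 32/43 = 74.4% → Memorial
Overall: Summit 283/862 = 32.8%, Memorial 271/652 = 41.6% → Memorial
Memorial wins overall and in every case group — no reversal.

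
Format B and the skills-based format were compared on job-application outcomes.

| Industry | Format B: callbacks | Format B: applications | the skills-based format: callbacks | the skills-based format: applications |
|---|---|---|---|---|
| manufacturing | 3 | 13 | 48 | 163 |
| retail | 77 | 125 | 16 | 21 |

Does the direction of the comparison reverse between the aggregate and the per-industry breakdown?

Manufacturing: Format B 3/13 = 23.1%, the skills-based format 48/163 = 29.4% → the skills-based format
Retail: Format B 77/125 = 61.6%, the skills-based format 16/21 = 76.2% → the skills-based format
Overall: Format B 80/138 = 58.0%, the skills-based format 64/184 = 34.8% → Format B
The skills-based format wins each industry group but Format B wins overall — the comparison reverses. The skills-based format's applications skew toward manufacturing, which has a lower base rate.

Yes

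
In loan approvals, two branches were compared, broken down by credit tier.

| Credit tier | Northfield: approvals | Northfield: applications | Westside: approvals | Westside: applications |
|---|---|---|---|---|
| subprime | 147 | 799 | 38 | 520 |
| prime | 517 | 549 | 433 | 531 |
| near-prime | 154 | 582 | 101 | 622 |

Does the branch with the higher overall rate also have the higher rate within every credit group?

Yes

Subprime: Northfield 147/799 = 18.4%, Westside 38/520 = 7.3% → Northfield
Prime: Northfield 517/549 = 94.2%, Westside 433/531 = 81.5% → Northfield
Near-prime: Northfield 154/582 = 26.5%, Westside 101/622 = 16.2% → Northfield
Overall: Northfield 818/1930 = 42.4%, Westside 572/1673 = 34.2% → Northfield
Northfield wins overall and in every credit group — no reversal.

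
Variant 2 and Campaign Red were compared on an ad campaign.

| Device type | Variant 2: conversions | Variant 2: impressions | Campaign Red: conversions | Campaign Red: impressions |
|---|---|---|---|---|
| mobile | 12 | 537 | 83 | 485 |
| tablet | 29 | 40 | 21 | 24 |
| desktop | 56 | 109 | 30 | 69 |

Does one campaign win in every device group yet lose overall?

Mobile: Variant 2 12/537 = 2.2%, Campaign Red 83/485 = 17.1% → Campaign Red
Tablet: Variant 2 29/40 = 72.5%, Campaign Red 21/24 = 87.5% → Campaign Red
Desktop: Variant 2 56/109 = 51.4%, Campaign Red 30/69 = 43.5% → Variant 2
Overall: Variant 2 97/686 = 14.1%, Campaign Red 134/578 = 23.2% → Campaign Red
Neither sweeps: Variant 2 wins 1 of 3 groups, Campaign Red wins 2. Campaign Red wins overall but not every group — no Simpson reversal.

No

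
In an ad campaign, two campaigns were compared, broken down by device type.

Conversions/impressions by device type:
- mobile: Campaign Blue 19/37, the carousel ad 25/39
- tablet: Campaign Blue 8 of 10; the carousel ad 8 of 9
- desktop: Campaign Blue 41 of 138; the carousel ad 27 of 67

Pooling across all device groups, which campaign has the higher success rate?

the carousel ad

Mobile: Campaign Blue 19/37 = 51.4%, the carousel ad 25/39 = 64.1% → the carousel ad
Tablet: Campaign Blue 8/10 = 80.0%, the carousel ad 8/9 = 88.9% → the carousel ad
Desktop: Campaign Blue 41/138 = 29.7%, the carousel ad 27/67 = 40.3% → the carousel ad
Overall: Campaign Blue 68/185 = 36.8%, the carousel ad 60/115 = 52.2% → the carousel ad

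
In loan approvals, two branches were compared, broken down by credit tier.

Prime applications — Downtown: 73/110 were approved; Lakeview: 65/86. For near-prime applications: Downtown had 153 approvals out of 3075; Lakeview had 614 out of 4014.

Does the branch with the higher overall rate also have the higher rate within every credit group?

Yes

Prime: Downtown 73/110 = 66.4%, Lakeview 65/86 = 75.6% → Lakeview
Near-prime: Downtown 153/3075 = 5.0%, Lakeview 614/4014 = 15.3% → Lakeview
Overall: Downtown 226/3185 = 7.1%, Lakeview 679/4100 = 16.6% → Lakeview
Lakeview wins overall and in every credit group — no reversal.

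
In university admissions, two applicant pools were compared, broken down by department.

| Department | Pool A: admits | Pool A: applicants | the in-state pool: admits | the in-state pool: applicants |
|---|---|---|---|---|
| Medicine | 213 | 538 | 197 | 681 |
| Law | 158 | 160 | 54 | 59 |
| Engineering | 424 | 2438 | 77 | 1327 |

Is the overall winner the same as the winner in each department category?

Yes

Medicine: Pool A 213/538 = 39.6%, the in-state pool 197/681 = 28.9% → Pool A
Law: Pool A 158/160 = 98.8%, the in-state pool 54/59 = 91.5% → Pool A
Engineering: Pool A 424/2438 = 17.4%, the in-state pool 77/1327 = 5.8% → Pool A
Overall: Pool A 795/3136 = 25.4%, the in-state pool 328/2067 = 15.9% → Pool A
Pool A wins overall and in every department group — no reversal.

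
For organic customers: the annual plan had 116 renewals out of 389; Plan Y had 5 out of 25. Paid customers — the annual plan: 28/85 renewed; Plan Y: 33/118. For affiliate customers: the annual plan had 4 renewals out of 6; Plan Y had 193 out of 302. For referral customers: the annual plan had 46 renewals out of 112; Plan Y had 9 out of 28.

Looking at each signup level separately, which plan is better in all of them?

the annual plan

Organic: the annual plan 116/389 = 29.8%, Plan Y 5/25 = 20.0% → the annual plan
Paid: the annual plan 28/85 = 32.9%, Plan Y 33/118 = 28.0% → the annual plan
Affiliate: the annual plan 4/6 = 66.7%, Plan Y 193/302 = 63.9% → the annual plan
Referral: the annual plan 46/112 = 41.1%, Plan Y 9/28 = 32.1% → the annual plan
The annual plan has the higher rate in all 4 groups.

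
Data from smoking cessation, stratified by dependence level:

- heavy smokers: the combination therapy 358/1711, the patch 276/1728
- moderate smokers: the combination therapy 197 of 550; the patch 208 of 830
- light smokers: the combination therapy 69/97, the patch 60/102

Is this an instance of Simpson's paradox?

Heavy smokers: the combination therapy 358/1711 = 20.9%, the patch 276/1728 = 16.0% → the combination therapy
Moderate smokers: the combination therapy 197/550 = 35.8%, the patch 208/830 = 25.1% → the combination therapy
Light smokers: the combination therapy 69/97 = 71.1%, the patch 60/102 = 58.8% → the combination therapy
Overall: the combination therapy 624/2358 = 26.5%, the patch 544/2660 = 20.5% → the combination therapy
The combination therapy wins overall and in every dependence group — no reversal.

No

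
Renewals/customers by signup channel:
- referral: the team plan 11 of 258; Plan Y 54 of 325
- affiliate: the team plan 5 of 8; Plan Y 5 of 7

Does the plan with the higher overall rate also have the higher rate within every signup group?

Referral: the team plan 11/258 = 4.3%, Plan Y 54/325 = 16.6% → Plan Y
Affiliate: the team plan 5/8 = 62.5%, Plan Y 5/7 = 71.4% → Plan Y
Overall: the team plan 16/266 = 6.0%, Plan Y 59/332 = 17.8% → Plan Y
Plan Y wins overall and in every signup group — no reversal.

Yes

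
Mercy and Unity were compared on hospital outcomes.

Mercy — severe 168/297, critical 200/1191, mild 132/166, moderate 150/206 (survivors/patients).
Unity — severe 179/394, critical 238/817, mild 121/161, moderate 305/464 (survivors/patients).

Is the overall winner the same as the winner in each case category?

No

Severe: Mercy 168/297 = 56.6%, Unity 179/394 = 45.4% → Mercy
Critical: Mercy 200/1191 = 16.8%, Unity 238/817 = 29.1% → Unity
Mild: Mercy 132/166 = 79.5%, Unity 121/161 = 75.2% → Mercy
Moderate: Mercy 150/206 = 72.8%, Unity 305/464 = 65.7% → Mercy
Overall: Mercy 650/1860 = 34.9%, Unity 843/1836 = 45.9% → Unity
Neither sweeps: Mercy wins 3 of 4 groups, Unity wins 1. Unity wins overall but not every group — no Simpson reversal.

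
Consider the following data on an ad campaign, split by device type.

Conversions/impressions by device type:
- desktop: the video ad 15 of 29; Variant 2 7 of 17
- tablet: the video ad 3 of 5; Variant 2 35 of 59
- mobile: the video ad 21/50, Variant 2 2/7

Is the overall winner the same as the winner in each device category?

No

Desktop: the video ad 15/29 = 51.7%, Variant 2 7/17 = 41.2% → the video ad
Tablet: the video ad 3/5 = 60.0%, Variant 2 35/59 = 59.3% → the video ad
Mobile: the video ad 21/50 = 42.0%, Variant 2 2/7 = 28.6% → the video ad
Overall: the video ad 39/84 = 46.4%, Variant 2 44/83 = 53.0% → Variant 2
The video ad wins each device group but Variant 2 wins overall — the comparison reverses. The video ad's impressions skew toward mobile, which has a lower base rate.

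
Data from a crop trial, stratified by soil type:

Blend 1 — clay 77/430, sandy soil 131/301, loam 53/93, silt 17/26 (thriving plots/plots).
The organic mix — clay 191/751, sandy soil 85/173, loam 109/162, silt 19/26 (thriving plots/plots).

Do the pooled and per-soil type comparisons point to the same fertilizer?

Yes

Clay: Blend 1 77/430 = 17.9%, the organic mix 191/751 = 25.4% → the organic mix
Sandy soil: Blend 1 131/301 = 43.5%, the organic mix 85/173 = 49.1% → the organic mix
Loam: Blend 1 53/93 = 57.0%, the organic mix 109/162 = 67.3% → the organic mix
Silt: Blend 1 17/26 = 65.4%, the organic mix 19/26 = 73.1% → the organic mix
Overall: Blend 1 278/850 = 32.7%, the organic mix 404/1112 = 36.3% → the organic mix
The organic mix wins overall and in every soil group — no reversal.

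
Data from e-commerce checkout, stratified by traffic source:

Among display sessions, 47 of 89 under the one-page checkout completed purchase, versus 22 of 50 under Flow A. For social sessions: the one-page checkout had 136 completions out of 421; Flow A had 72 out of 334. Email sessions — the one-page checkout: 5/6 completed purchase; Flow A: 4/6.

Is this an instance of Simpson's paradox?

No

Display: the one-page checkout 47/89 = 52.8%, Flow A 22/50 = 44.0% → the one-page checkout
Social: the one-page checkout 136/421 = 32.3%, Flow A 72/334 = 21.6% → the one-page checkout
Email: the one-page checkout 5/6 = 83.3%, Flow A 4/6 = 66.7% → the one-page checkout
Overall: the one-page checkout 188/516 = 36.4%, Flow A 98/390 = 25.1% → the one-page checkout
The one-page checkout wins overall and in every traffic group — no reversal.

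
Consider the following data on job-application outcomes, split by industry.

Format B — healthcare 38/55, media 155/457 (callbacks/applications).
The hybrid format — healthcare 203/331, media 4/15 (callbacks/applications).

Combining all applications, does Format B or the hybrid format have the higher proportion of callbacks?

Healthcare: Format B 38/55 = 69.1%, the hybrid format 203/331 = 61.3% → Format B
Media: Format B 155/457 = 33.9%, the hybrid format 4/15 = 26.7% → Format B
Overall: Format B 193/512 = 37.7%, the hybrid format 207/346 = 59.8% → the hybrid format
(Format B wins every industry group but the hybrid format wins overall — Format B's applications skew toward the low-rate media group.)

the hybrid format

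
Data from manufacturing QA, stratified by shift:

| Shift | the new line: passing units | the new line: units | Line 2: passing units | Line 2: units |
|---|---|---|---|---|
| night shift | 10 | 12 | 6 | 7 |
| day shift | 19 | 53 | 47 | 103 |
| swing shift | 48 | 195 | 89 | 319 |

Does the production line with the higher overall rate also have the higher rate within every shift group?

Night shift: the new line 10/12 = 83.3%, Line 2 6/7 = 85.7% → Line 2
Day shift: the new line 19/53 = 35.8%, Line 2 47/103 = 45.6% → Line 2
Swing shift: the new line 48/195 = 24.6%, Line 2 89/319 = 27.9% → Line 2
Overall: the new line 77/260 = 29.6%, Line 2 142/429 = 33.1% → Line 2
Line 2 wins overall and in every shift group — no reversal.

Yes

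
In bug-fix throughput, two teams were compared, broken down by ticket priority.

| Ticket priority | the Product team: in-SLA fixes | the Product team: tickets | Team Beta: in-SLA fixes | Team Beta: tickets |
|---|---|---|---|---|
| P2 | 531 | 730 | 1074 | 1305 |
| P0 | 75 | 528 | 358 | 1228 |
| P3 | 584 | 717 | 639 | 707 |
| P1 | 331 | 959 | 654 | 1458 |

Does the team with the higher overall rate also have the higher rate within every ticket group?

Yes

P2: the Product team 531/730 = 72.7%, Team Beta 1074/1305 = 82.3% → Team Beta
P0: the Product team 75/528 = 14.2%, Team Beta 358/1228 = 29.2% → Team Beta
P3: the Product team 584/717 = 81.5%, Team Beta 639/707 = 90.4% → Team Beta
P1: the Product team 331/959 = 34.5%, Team Beta 654/1458 = 44.9% → Team Beta
Overall: the Product team 1521/2934 = 51.8%, Team Beta 2725/4698 = 58.0% → Team Beta
Team Beta wins overall and in every ticket group — no reversal.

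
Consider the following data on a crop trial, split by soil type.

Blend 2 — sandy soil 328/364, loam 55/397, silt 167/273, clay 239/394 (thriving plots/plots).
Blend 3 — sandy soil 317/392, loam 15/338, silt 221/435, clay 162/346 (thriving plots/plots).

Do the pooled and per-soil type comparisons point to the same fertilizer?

Yes

Sandy soil: Blend 2 328/364 = 90.1%, Blend 3 317/392 = 80.9% → Blend 2
Loam: Blend 2 55/397 = 13.9%, Blend 3 15/338 = 4.4% → Blend 2
Silt: Blend 2 167/273 = 61.2%, Blend 3 221/435 = 50.8% → Blend 2
Clay: Blend 2 239/394 = 60.7%, Blend 3 162/346 = 46.8% → Blend 2
Overall: Blend 2 789/1428 = 55.3%, Blend 3 715/1511 = 47.3% → Blend 2
Blend 2 wins overall and in every soil group — no reversal.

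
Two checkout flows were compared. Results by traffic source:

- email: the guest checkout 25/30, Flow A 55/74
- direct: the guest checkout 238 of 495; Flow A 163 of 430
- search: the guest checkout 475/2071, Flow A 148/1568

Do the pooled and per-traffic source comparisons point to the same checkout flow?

Email: the guest checkout 25/30 = 83.3%, Flow A 55/74 = 74.3% → the guest checkout
Direct: the guest checkout 238/495 = 48.1%, Flow A 163/430 = 37.9% → the guest checkout
Search: the guest checkout 475/2071 = 22.9%, Flow A 148/1568 = 9.4% → the guest checkout
Overall: the guest checkout 738/2596 = 28.4%, Flow A 366/2072 = 17.7% → the guest checkout
The guest checkout wins overall and in every traffic group — no reversal.

Yes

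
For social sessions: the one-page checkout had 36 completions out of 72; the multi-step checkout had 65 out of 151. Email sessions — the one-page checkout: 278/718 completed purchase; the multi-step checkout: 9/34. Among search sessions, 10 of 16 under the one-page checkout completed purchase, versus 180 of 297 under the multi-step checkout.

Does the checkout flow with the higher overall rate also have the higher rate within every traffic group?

Social: the one-page checkout 36/72 = 50.0%, the multi-step checkout 65/151 = 43.0% → the one-page checkout
Email: the one-page checkout 278/718 = 38.7%, the multi-step checkout 9/34 = 26.5% → the one-page checkout
Search: the one-page checkout 10/16 = 62.5%, the multi-step checkout 180/297 = 60.6% → the one-page checkout
Overall: the one-page checkout 324/806 = 40.2%, the multi-step checkout 254/482 = 52.7% → the multi-step checkout
The one-page checkout wins each traffic group but the multi-step checkout wins overall — the comparison reverses. The one-page checkout's sessions skew toward email, which has a lower base rate.

No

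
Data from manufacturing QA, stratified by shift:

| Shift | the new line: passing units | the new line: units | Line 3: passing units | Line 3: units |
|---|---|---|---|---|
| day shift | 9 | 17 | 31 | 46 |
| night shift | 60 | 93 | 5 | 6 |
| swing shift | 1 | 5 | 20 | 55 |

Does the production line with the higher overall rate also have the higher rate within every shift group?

Day shift: the new line 9/17 = 52.9%, Line 3 31/46 = 67.4% → Line 3
Night shift: the new line 60/93 = 64.5%, Line 3 5/6 = 83.3% → Line 3
Swing shift: the new line 1/5 = 20.0%, Line 3 20/55 = 36.4% → Line 3
Overall: the new line 70/115 = 60.9%, Line 3 56/107 = 52.3% → the new line
Line 3 wins each shift group but the new line wins overall — the comparison reverses. Line 3's units skew toward swing shift, which has a lower base rate.

No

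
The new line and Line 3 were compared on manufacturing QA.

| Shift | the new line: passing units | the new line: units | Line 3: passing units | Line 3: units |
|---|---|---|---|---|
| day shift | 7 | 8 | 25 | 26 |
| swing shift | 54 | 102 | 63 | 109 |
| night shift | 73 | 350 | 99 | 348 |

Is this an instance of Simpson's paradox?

No

Day shift: the new line 7/8 = 87.5%, Line 3 25/26 = 96.2% → Line 3
Swing shift: the new line 54/102 = 52.9%, Line 3 63/109 = 57.8% → Line 3
Night shift: the new line 73/350 = 20.9%, Line 3 99/348 = 28.4% → Line 3
Overall: the new line 134/460 = 29.1%, Line 3 187/483 = 38.7% → Line 3
Line 3 wins overall and in every shift group — no reversal.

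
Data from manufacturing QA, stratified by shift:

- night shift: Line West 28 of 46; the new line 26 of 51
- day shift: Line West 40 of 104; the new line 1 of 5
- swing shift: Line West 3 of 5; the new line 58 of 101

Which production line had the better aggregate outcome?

the new line

Night shift: Line West 28/46 = 60.9%, the new line 26/51 = 51.0% → Line West
Day shift: Line West 40/104 = 38.5%, the new line 1/5 = 20.0% → Line West
Swing shift: Line West 3/5 = 60.0%, the new line 58/101 = 57.4% → Line West
Overall: Line West 71/155 = 45.8%, the new line 85/157 = 54.1% → the new line
(Line West wins every shift group but the new line wins overall — Line West's units skew toward the low-rate day shift group.)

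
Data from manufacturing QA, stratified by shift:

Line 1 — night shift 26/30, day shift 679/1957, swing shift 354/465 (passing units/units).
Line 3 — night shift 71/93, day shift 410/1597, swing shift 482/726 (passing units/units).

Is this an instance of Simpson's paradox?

Night shift: Line 1 26/30 = 86.7%, Line 3 71/93 = 76.3% → Line 1
Day shift: Line 1 679/1957 = 34.7%, Line 3 410/1597 = 25.7% → Line 1
Swing shift: Line 1 354/465 = 76.1%, Line 3 482/726 = 66.4% → Line 1
Overall: Line 1 1059/2452 = 43.2%, Line 3 963/2416 = 39.9% → Line 1
Line 1 wins overall and in every shift group — no reversal.

No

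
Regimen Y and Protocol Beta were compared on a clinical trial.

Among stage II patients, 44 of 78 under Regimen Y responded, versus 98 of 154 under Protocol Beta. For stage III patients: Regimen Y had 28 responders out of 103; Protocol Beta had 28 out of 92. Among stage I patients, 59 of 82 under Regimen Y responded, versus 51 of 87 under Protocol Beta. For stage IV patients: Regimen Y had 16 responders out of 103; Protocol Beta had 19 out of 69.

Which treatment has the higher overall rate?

Protocol Beta

Stage II: Regimen Y 44/78 = 56.4%, Protocol Beta 98/154 = 63.6% → Protocol Beta
Stage III: Regimen Y 28/103 = 27.2%, Protocol Beta 28/92 = 30.4% → Protocol Beta
Stage I: Regimen Y 59/82 = 72.0%, Protocol Beta 51/87 = 58.6% → Regimen Y
Stage IV: Regimen Y 16/103 = 15.5%, Protocol Beta 19/69 = 27.5% → Protocol Beta
Overall: Regimen Y 147/366 = 40.2%, Protocol Beta 196/402 = 48.8% → Protocol Beta
(Neither sweeps every disease group, but Protocol Beta has the higher pooled rate.)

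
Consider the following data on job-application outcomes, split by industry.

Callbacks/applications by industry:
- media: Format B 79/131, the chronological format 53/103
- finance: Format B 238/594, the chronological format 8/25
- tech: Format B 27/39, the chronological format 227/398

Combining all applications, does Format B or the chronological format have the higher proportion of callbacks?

the chronological format

Media: Format B 79/131 = 60.3%, the chronological format 53/103 = 51.5% → Format B
Finance: Format B 238/594 = 40.1%, the chronological format 8/25 = 32.0% → Format B
Tech: Format B 27/39 = 69.2%, the chronological format 227/398 = 57.0% → Format B
Overall: Format B 344/764 = 45.0%, the chronological format 288/526 = 54.8% → the chronological format
(Format B wins every industry group but the chronological format wins overall — Format B's applications skew toward the low-rate finance group.)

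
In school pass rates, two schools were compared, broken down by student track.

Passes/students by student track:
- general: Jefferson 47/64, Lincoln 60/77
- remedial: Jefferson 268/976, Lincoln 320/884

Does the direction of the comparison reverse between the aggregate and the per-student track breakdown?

No

General: Jefferson 47/64 = 73.4%, Lincoln 60/77 = 77.9% → Lincoln
Remedial: Jefferson 268/976 = 27.5%, Lincoln 320/884 = 36.2% → Lincoln
Overall: Jefferson 315/1040 = 30.3%, Lincoln 380/961 = 39.5% → Lincoln
Lincoln wins overall and in every student group — no reversal.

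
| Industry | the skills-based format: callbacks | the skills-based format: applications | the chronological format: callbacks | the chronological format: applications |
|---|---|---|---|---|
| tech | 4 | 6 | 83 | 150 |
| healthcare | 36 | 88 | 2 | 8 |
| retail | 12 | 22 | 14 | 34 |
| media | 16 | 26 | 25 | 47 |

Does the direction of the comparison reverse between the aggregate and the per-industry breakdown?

Yes

Tech: the skills-based format 4/6 = 66.7%, the chronological format 83/150 = 55.3% → the skills-based format
Healthcare: the skills-based format 36/88 = 40.9%, the chronological format 2/8 = 25.0% → the skills-based format
Retail: the skills-based format 12/22 = 54.5%, the chronological format 14/34 = 41.2% → the skills-based format
Media: the skills-based format 16/26 = 61.5%, the chronological format 25/47 = 53.2% → the skills-based format
Overall: the skills-based format 68/142 = 47.9%, the chronological format 124/239 = 51.9% → the chronological format
The skills-based format wins each industry group but the chronological format wins overall — the comparison reverses. The skills-based format's applications skew toward healthcare, which has a lower base rate.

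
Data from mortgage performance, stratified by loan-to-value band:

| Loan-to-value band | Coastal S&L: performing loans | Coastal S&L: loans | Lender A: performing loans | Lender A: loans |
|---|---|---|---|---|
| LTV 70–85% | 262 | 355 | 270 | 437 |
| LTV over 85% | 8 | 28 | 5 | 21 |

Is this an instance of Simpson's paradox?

LTV 70–85%: Coastal S&L 262/355 = 73.8%, Lender A 270/437 = 61.8% → Coastal S&L
LTV over 85%: Coastal S&L 8/28 = 28.6%, Lender A 5/21 = 23.8% → Coastal S&L
Overall: Coastal S&L 270/383 = 70.5%, Lender A 275/458 = 60.0% → Coastal S&L
Coastal S&L wins overall and in every loan-to-value group — no reversal.

No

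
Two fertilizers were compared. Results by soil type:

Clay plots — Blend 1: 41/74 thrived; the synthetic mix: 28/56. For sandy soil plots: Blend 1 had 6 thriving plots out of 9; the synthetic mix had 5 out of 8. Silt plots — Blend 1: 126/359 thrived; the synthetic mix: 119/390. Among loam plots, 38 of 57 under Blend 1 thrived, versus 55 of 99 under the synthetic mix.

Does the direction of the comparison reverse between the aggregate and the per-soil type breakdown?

No

Clay: Blend 1 41/74 = 55.4%, the synthetic mix 28/56 = 50.0% → Blend 1
Sandy soil: Blend 1 6/9 = 66.7%, the synthetic mix 5/8 = 62.5% → Blend 1
Silt: Blend 1 126/359 = 35.1%, the synthetic mix 119/390 = 30.5% → Blend 1
Loam: Blend 1 38/57 = 66.7%, the synthetic mix 55/99 = 55.6% → Blend 1
Overall: Blend 1 211/499 = 42.3%, the synthetic mix 207/553 = 37.4% → Blend 1
Blend 1 wins overall and in every soil group — no reversal.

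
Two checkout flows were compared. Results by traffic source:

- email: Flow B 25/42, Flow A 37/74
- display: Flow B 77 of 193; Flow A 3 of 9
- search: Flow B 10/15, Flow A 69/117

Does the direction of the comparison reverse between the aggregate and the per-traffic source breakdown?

Yes

Email: Flow B 25/42 = 59.5%, Flow A 37/74 = 50.0% → Flow B
Display: Flow B 77/193 = 39.9%, Flow A 3/9 = 33.3% → Flow B
Search: Flow B 10/15 = 66.7%, Flow A 69/117 = 59.0% → Flow B
Overall: Flow B 112/250 = 44.8%, Flow A 109/200 = 54.5% → Flow A
Flow B wins each traffic group but Flow A wins overall — the comparison reverses. Flow B's sessions skew toward display, which has a lower base rate.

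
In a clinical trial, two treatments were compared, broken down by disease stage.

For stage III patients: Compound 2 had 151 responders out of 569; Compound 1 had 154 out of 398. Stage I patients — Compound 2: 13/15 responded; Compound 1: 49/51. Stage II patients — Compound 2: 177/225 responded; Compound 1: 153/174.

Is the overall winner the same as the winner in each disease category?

Yes

Stage III: Compound 2 151/569 = 26.5%, Compound 1 154/398 = 38.7% → Compound 1
Stage I: Compound 2 13/15 = 86.7%, Compound 1 49/51 = 96.1% → Compound 1
Stage II: Compound 2 177/225 = 78.7%, Compound 1 153/174 = 87.9% → Compound 1
Overall: Compound 2 341/809 = 42.2%, Compound 1 356/623 = 57.1% → Compound 1
Compound 1 wins overall and in every disease group — no reversal.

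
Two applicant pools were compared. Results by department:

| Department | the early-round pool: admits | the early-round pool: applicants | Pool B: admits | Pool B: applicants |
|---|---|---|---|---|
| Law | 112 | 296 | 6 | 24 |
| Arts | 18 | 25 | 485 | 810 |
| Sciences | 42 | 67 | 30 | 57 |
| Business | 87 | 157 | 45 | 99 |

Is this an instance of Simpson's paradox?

Law: the early-round pool 112/296 = 37.8%, Pool B 6/24 = 25.0% → the early-round pool
Arts: the early-round pool 18/25 = 72.0%, Pool B 485/810 = 59.9% → the early-round pool
Sciences: the early-round pool 42/67 = 62.7%, Pool B 30/57 = 52.6% → the early-round pool
Business: the early-round pool 87/157 = 55.4%, Pool B 45/99 = 45.5% → the early-round pool
Overall: the early-round pool 259/545 = 47.5%, Pool B 566/990 = 57.2% → Pool B
The early-round pool wins each department group but Pool B wins overall — the comparison reverses. The early-round pool's applicants skew toward Law, which has a lower base rate.

Yes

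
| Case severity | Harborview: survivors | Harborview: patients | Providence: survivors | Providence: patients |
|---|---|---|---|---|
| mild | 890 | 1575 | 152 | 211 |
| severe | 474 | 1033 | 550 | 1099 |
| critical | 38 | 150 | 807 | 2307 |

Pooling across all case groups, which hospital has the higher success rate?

Mild: Harborview 890/1575 = 56.5%, Providence 152/211 = 72.0% → Providence
Severe: Harborview 474/1033 = 45.9%, Providence 550/1099 = 50.0% → Providence
Critical: Harborview 38/150 = 25.3%, Providence 807/2307 = 35.0% → Providence
Overall: Harborview 1402/2758 = 50.8%, Providence 1509/3617 = 41.7% → Harborview
(Providence wins every case group but Harborview wins overall — Providence's patients skew toward the low-rate critical group.)

Harborview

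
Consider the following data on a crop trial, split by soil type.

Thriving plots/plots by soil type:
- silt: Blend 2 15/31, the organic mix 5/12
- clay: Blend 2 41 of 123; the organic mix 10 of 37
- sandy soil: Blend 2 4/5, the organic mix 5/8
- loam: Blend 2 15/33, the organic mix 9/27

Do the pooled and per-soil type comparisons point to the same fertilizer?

Silt: Blend 2 15/31 = 48.4%, the organic mix 5/12 = 41.7% → Blend 2
Clay: Blend 2 41/123 = 33.3%, the organic mix 10/37 = 27.0% → Blend 2
Sandy soil: Blend 2 4/5 = 80.0%, the organic mix 5/8 = 62.5% → Blend 2
Loam: Blend 2 15/33 = 45.5%, the organic mix 9/27 = 33.3% → Blend 2
Overall: Blend 2 75/192 = 39.1%, the organic mix 29/84 = 34.5% → Blend 2
Blend 2 wins overall and in every soil group — no reversal.

Yes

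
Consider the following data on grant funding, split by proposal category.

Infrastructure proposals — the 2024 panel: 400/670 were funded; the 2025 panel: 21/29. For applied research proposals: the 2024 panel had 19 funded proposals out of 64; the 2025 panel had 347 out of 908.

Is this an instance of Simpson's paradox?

Infrastructure: the 2024 panel 400/670 = 59.7%, the 2025 panel 21/29 = 72.4% → the 2025 panel
Applied research: the 2024 panel 19/64 = 29.7%, the 2025 panel 347/908 = 38.2% → the 2025 panel
Overall: the 2024 panel 419/734 = 57.1%, the 2025 panel 368/937 = 39.3% → the 2024 panel
The 2025 panel wins each proposal group but the 2024 panel wins overall — the comparison reverses. The 2025 panel's proposals skew toward applied research, which has a lower base rate.

Yes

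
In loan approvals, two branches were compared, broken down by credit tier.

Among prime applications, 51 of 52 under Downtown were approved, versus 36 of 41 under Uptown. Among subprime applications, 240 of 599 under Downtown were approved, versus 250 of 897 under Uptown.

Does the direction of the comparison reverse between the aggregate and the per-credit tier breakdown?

No

Prime: Downtown 51/52 = 98.1%, Uptown 36/41 = 87.8% → Downtown
Subprime: Downtown 240/599 = 40.1%, Uptown 250/897 = 27.9% → Downtown
Overall: Downtown 291/651 = 44.7%, Uptown 286/938 = 30.5% → Downtown
Downtown wins overall and in every credit group — no reversal.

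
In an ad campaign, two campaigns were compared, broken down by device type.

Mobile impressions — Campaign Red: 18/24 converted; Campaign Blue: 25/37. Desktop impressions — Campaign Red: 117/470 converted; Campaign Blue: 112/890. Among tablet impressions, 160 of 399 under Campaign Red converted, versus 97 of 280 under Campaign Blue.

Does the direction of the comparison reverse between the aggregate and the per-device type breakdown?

Mobile: Campaign Red 18/24 = 75.0%, Campaign Blue 25/37 = 67.6% → Campaign Red
Desktop: Campaign Red 117/470 = 24.9%, Campaign Blue 112/890 = 12.6% → Campaign Red
Tablet: Campaign Red 160/399 = 40.1%, Campaign Blue 97/280 = 34.6% → Campaign Red
Overall: Campaign Red 295/893 = 33.0%, Campaign Blue 234/1207 = 19.4% → Campaign Red
Campaign Red wins overall and in every device group — no reversal.

No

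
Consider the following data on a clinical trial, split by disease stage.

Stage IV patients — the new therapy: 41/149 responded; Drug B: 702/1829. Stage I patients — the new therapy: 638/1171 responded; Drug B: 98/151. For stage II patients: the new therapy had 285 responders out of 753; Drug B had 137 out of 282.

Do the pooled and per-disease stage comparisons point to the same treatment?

No

Stage IV: the new therapy 41/149 = 27.5%, Drug B 702/1829 = 38.4% → Drug B
Stage I: the new therapy 638/1171 = 54.5%, Drug B 98/151 = 64.9% → Drug B
Stage II: the new therapy 285/753 = 37.8%, Drug B 137/282 = 48.6% → Drug B
Overall: the new therapy 964/2073 = 46.5%, Drug B 937/2262 = 41.4% → the new therapy
Drug B wins each disease group but the new therapy wins overall — the comparison reverses. Drug B's patients skew toward stage IV, which has a lower base rate.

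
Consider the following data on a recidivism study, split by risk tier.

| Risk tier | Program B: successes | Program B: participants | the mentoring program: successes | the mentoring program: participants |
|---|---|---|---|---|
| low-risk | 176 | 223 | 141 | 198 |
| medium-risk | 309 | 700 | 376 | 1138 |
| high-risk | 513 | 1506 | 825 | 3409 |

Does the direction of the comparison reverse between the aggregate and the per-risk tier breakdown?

No

Low-risk: Program B 176/223 = 78.9%, the mentoring program 141/198 = 71.2% → Program B
Medium-risk: Program B 309/700 = 44.1%, the mentoring program 376/1138 = 33.0% → Program B
High-risk: Program B 513/1506 = 34.1%, the mentoring program 825/3409 = 24.2% → Program B
Overall: Program B 998/2429 = 41.1%, the mentoring program 1342/4745 = 28.3% → Program B
Program B wins overall and in every risk group — no reversal.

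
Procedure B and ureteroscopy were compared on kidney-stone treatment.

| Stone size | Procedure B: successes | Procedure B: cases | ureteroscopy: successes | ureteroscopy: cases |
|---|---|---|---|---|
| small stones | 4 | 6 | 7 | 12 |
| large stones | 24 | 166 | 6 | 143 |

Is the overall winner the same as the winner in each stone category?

Yes

Small stones: Procedure B 4/6 = 66.7%, ureteroscopy 7/12 = 58.3% → Procedure B
Large stones: Procedure B 24/166 = 14.5%, ureteroscopy 6/143 = 4.2% → Procedure B
Overall: Procedure B 28/172 = 16.3%, ureteroscopy 13/155 = 8.4% → Procedure B
Procedure B wins overall and in every stone group — no reversal.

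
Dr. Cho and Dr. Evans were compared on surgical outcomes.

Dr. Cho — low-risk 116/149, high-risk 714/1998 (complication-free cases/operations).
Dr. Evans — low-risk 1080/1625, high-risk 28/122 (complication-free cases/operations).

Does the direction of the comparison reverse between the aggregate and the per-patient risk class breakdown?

Yes

Low-risk: Dr. Cho 116/149 = 77.9%, Dr. Evans 1080/1625 = 66.5% → Dr. Cho
High-risk: Dr. Cho 714/1998 = 35.7%, Dr. Evans 28/122 = 23.0% → Dr. Cho
Overall: Dr. Cho 830/2147 = 38.7%, Dr. Evans 1108/1747 = 63.4% → Dr. Evans
Dr. Cho wins each patient risk group but Dr. Evans wins overall — the comparison reverses. Dr. Cho's operations skew toward high-risk, which has a lower base rate.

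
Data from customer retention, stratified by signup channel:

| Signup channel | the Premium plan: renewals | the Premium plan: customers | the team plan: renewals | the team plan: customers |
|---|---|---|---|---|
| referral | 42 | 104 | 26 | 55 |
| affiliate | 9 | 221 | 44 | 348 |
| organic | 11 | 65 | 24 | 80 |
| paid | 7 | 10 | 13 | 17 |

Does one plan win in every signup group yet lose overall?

Referral: the Premium plan 42/104 = 40.4%, the team plan 26/55 = 47.3% → the team plan
Affiliate: the Premium plan 9/221 = 4.1%, the team plan 44/348 = 12.6% → the team plan
Organic: the Premium plan 11/65 = 16.9%, the team plan 24/80 = 30.0% → the team plan
Paid: the Premium plan 7/10 = 70.0%, the team plan 13/17 = 76.5% → the team plan
Overall: the Premium plan 69/400 = 17.2%, the team plan 107/500 = 21.4% → the team plan
The team plan wins overall and in every signup group — no reversal.

No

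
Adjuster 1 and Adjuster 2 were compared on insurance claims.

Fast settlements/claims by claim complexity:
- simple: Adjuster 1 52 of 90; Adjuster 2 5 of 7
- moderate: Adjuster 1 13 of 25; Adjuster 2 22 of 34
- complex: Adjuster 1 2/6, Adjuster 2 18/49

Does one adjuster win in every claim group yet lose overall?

Simple: Adjuster 1 52/90 = 57.8%, Adjuster 2 5/7 = 71.4% → Adjuster 2
Moderate: Adjuster 1 13/25 = 52.0%, Adjuster 2 22/34 = 64.7% → Adjuster 2
Complex: Adjuster 1 2/6 = 33.3%, Adjuster 2 18/49 = 36.7% → Adjuster 2
Overall: Adjuster 1 67/121 = 55.4%, Adjuster 2 45/90 = 50.0% → Adjuster 1
Adjuster 2 wins each claim group but Adjuster 1 wins overall — the comparison reverses. Adjuster 2's claims skew toward complex, which has a lower base rate.

Yes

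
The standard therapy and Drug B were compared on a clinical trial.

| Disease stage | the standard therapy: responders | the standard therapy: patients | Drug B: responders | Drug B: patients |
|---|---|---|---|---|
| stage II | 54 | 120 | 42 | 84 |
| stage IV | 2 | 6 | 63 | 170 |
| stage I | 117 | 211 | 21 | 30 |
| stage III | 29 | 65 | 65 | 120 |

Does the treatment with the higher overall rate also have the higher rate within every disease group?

Stage II: the standard therapy 54/120 = 45.0%, Drug B 42/84 = 50.0% → Drug B
Stage IV: the standard therapy 2/6 = 33.3%, Drug B 63/170 = 37.1% → Drug B
Stage I: the standard therapy 117/211 = 55.5%, Drug B 21/30 = 70.0% → Drug B
Stage III: the standard therapy 29/65 = 44.6%, Drug B 65/120 = 54.2% → Drug B
Overall: the standard therapy 202/402 = 50.2%, Drug B 191/404 = 47.3% → the standard therapy
Drug B wins each disease group but the standard therapy wins overall — the comparison reverses. Drug B's patients skew toward stage IV, which has a lower base rate.

No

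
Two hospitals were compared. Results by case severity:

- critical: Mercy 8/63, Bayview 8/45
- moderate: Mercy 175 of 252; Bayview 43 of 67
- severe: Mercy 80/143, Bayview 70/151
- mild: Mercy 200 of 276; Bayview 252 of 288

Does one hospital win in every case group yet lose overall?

Critical: Mercy 8/63 = 12.7%, Bayview 8/45 = 17.8% → Bayview
Moderate: Mercy 175/252 = 69.4%, Bayview 43/67 = 64.2% → Mercy
Severe: Mercy 80/143 = 55.9%, Bayview 70/151 = 46.4% → Mercy
Mild: Mercy 200/276 = 72.5%, Bayview 252/288 = 87.5% → Bayview
Overall: Mercy 463/734 = 63.1%, Bayview 373/551 = 67.7% → Bayview
Neither sweeps: Mercy wins 2 of 4 groups, Bayview wins 2. Bayview wins overall but not every group — no Simpson reversal.

No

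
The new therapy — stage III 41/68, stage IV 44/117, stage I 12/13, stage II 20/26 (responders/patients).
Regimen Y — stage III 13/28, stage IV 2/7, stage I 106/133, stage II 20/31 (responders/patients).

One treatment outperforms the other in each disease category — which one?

the new therapy

Stage III: the new therapy 41/68 = 60.3%, Regimen Y 13/28 = 46.4% → the new therapy
Stage IV: the new therapy 44/117 = 37.6%, Regimen Y 2/7 = 28.6% → the new therapy
Stage I: the new therapy 12/13 = 92.3%, Regimen Y 106/133 = 79.7% → the new therapy
Stage II: the new therapy 20/26 = 76.9%, Regimen Y 20/31 = 64.5% → the new therapy
The new therapy has the higher rate in all 4 groups.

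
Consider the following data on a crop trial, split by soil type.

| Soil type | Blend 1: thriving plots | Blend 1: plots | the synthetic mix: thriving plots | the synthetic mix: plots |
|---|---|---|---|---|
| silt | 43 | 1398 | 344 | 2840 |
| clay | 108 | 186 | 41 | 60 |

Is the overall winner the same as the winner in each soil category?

Yes

Silt: Blend 1 43/1398 = 3.1%, the synthetic mix 344/2840 = 12.1% → the synthetic mix
Clay: Blend 1 108/186 = 58.1%, the synthetic mix 41/60 = 68.3% → the synthetic mix
Overall: Blend 1 151/1584 = 9.5%, the synthetic mix 385/2900 = 13.3% → the synthetic mix
The synthetic mix wins overall and in every soil group — no reversal.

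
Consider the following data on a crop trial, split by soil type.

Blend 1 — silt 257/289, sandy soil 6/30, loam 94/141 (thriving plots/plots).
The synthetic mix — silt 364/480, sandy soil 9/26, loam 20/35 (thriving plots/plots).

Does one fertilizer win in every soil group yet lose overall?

Silt: Blend 1 257/289 = 88.9%, the synthetic mix 364/480 = 75.8% → Blend 1
Sandy soil: Blend 1 6/30 = 20.0%, the synthetic mix 9/26 = 34.6% → the synthetic mix
Loam: Blend 1 94/141 = 66.7%, the synthetic mix 20/35 = 57.1% → Blend 1
Overall: Blend 1 357/460 = 77.6%, the synthetic mix 393/541 = 72.6% → Blend 1
Neither sweeps: Blend 1 wins 2 of 3 groups, the synthetic mix wins 1. Blend 1 wins overall but not every group — no Simpson reversal.

No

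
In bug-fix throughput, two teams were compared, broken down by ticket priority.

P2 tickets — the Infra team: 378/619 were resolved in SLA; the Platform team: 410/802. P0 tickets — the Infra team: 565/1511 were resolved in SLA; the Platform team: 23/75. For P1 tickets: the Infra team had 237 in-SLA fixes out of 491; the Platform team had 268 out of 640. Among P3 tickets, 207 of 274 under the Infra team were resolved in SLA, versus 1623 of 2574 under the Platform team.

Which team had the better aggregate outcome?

P2: the Infra team 378/619 = 61.1%, the Platform team 410/802 = 51.1% → the Infra team
P0: the Infra team 565/1511 = 37.4%, the Platform team 23/75 = 30.7% → the Infra team
P1: the Infra team 237/491 = 48.3%, the Platform team 268/640 = 41.9% → the Infra team
P3: the Infra team 207/274 = 75.5%, the Platform team 1623/2574 = 63.1% → the Infra team
Overall: the Infra team 1387/2895 = 47.9%, the Platform team 2324/4091 = 56.8% → the Platform team
(The Infra team wins every ticket group but the Platform team wins overall — the Infra team's tickets skew toward the low-rate P0 group.)

the Platform team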